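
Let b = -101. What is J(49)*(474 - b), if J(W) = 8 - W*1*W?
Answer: -1375975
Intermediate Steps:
J(W) = 8 - W² (J(W) = 8 - W*W = 8 - W²)
J(49)*(474 - b) = (8 - 1*49²)*(474 - 1*(-101)) = (8 - 1*2401)*(474 + 101) = (8 - 2401)*575 = -2393*575 = -1375975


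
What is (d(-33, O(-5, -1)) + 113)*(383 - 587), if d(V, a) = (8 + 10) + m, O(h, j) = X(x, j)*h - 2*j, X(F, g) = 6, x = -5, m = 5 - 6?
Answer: -26520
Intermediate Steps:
m = -1
O(h, j) = -2*j + 6*h (O(h, j) = 6*h - 2*j = -2*j + 6*h)
d(V, a) = 17 (d(V, a) = (8 + 10) - 1 = 18 - 1 = 17)
(d(-33, O(-5, -1)) + 113)*(383 - 587) = (17 + 113)*(383 - 587) = 130*(-204) = -26520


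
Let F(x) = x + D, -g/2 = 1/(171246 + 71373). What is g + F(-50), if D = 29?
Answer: -5095001/242619 ≈ -21.000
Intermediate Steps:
g = -2/242619 (g = -2/(171246 + 71373) = -2/242619 ≈ -8.2434e-6)
F(x) = 29 + x (F(x) = x + 29 = 29 + x)
g + F(-50) = -2/242619 + (29 - 50) = -2/242619 - 21 = -5095001/242619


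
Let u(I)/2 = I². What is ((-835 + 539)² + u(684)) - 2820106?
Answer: -1796778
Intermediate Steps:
u(I) = 2*I²
((-835 + 539)² + u(684)) - 2820106 = ((-835 + 539)² + 2*684²) - 2820106 = ((-296)² + 2*467856) - 2820106 = (87616 + 935712) - 2820106 = 1023328 - 2820106 = -1796778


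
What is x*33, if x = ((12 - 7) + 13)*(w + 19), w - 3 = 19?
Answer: 24354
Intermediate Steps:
w = 22 (w = 3 + 19 = 22)
x = 738 (x = ((12 - 7) + 13)*(22 + 19) = (5 + 13)*41 = 18*41 = 738)
x*33 = 738*33 = 24354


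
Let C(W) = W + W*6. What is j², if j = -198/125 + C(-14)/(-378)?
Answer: 19989841/11390625 ≈ 1.7549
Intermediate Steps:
C(W) = 7*W (C(W) = W + 6*W = 7*W)
j = -4471/3375 (j = -198/125 + (7*(-14))/(-378) = -198*1/125 - 98*(-1/378) = -198/125 + 7/27 = -4471/3375 ≈ -1.3247)
j² = (-4471/3375)² = 19989841/11390625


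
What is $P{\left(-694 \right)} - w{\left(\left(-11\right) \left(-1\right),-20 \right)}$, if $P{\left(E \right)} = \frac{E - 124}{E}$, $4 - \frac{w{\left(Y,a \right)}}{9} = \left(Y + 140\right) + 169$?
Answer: $\frac{987277}{347} \approx 2845.2$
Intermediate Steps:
$w{\left(Y,a \right)} = -2745 - 9 Y$ ($w{\left(Y,a \right)} = 36 - 9 \left(\left(Y + 140\right) + 169\right) = 36 - 9 \left(\left(140 + Y\right) + 169\right) = 36 - 9 \left(309 + Y\right) = 36 - \left(2781 + 9 Y\right) = -2745 - 9 Y$)
$P{\left(E \right)} = \frac{-124 + E}{E}$
$P{\left(-694 \right)} - w{\left(\left(-11\right) \left(-1\right),-20 \right)} = \frac{-124 - 694}{-694} - \left(-2745 - 9 \left(\left(-11\right) \left(-1\right)\right)\right) = \left(- \frac{1}{694}\right) \left(-818\right) - \left(-2745 - 99\right) = \frac{409}{347} - \left(-2745 - 99\right) = \frac{409}{347} - -2844 = \frac{409}{347} + 2844 = \frac{987277}{347}$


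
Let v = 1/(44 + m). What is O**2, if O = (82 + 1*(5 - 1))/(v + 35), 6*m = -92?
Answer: 54700816/9078169 ≈ 6.0255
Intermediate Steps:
m = -46/3 (m = (1/6)*(-92) = -46/3 ≈ -15.333)
v = 3/86 (v = 1/(44 - 46/3) = 1/(86/3) = 3/86 ≈ 0.034884)
O = 7396/3013 (O = (82 + 1*(5 - 1))/(3/86 + 35) = (82 + 1*4)/(3013/86) = (82 + 4)*(86/3013) = 86*(86/3013) = 7396/3013 ≈ 2.4547)
O**2 = (7396/3013)**2 = 54700816/9078169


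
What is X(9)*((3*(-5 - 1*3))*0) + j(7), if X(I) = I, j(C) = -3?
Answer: -3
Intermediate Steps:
X(9)*((3*(-5 - 1*3))*0) + j(7) = 9*((3*(-5 - 1*3))*0) - 3 = 9*((3*(-5 - 3))*0) - 3 = 9*((3*(-8))*0) - 3 = 9*(-24*0) - 3 = 9*0 - 3 = 0 - 3 = -3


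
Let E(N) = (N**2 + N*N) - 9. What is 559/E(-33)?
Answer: 559/2169 ≈ 0.25772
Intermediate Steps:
E(N) = -9 + 2*N**2 (E(N) = (N**2 + N**2) - 9 = 2*N**2 - 9 = -9 + 2*N**2)
559/E(-33) = 559/(-9 + 2*(-33)**2) = 559/(-9 + 2*1089) = 559/(-9 + 2178) = 559/2169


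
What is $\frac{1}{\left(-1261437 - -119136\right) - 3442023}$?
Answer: $- \frac{1}{4584324} \approx -2.1813 \cdot 10^{-7}$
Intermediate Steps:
$\frac{1}{\left(-1261437 - -119136\right) - 3442023} = \frac{1}{\left(-1261437 + 119136\right) - 3442023} = \frac{1}{-1142301 - 3442023} = \frac{1}{-4584324} = - \frac{1}{4584324}$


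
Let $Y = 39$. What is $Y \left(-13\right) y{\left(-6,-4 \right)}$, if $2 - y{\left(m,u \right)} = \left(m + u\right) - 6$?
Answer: $-9126$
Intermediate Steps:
$y{\left(m,u \right)} = 8 - m - u$ ($y{\left(m,u \right)} = 2 - \left(\left(m + u\right) - 6\right) = 2 - \left(-6 + m + u\right) = 8 - m - u$)
$Y \left(-13\right) y{\left(-6,-4 \right)} = 39 \left(-13\right) \left(8 - -6 - -4\right) = - 507 \left(8 + 6 + 4\right) = \left(-507\right) 18 = -9126$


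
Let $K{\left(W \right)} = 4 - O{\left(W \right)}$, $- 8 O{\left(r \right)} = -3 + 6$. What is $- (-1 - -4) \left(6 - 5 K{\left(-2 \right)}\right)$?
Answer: $\frac{381}{8} \approx 47.625$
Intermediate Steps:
$O{\left(r \right)} = - \frac{3}{8}$ ($O{\left(r \right)} = - \frac{-3 + 6}{8} = \left(- \frac{1}{8}\right) 3 = - \frac{3}{8}$)
$K{\left(W \right)} = \frac{35}{8}$ ($K{\left(W \right)} = 4 - - \frac{3}{8} = 4 + \frac{3}{8} = \frac{35}{8}$)
$- (-1 - -4) \left(6 - 5 K{\left(-2 \right)}\right) = - (-1 - -4) \left(6 - \frac{175}{8}\right) = - (-1 + 4) \left(6 - \frac{175}{8}\right) = \left(-1\right) 3 \left(- \frac{127}{8}\right) = \left(-3\right) \left(- \frac{127}{8}\right) = \frac{381}{8}$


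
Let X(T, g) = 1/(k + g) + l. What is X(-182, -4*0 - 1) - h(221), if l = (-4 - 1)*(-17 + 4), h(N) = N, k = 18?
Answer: -2651/17 ≈ -155.94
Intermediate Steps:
l = 65 (l = -5*(-13) = 65)
X(T, g) = 65 + 1/(18 + g) (X(T, g) = 1/(18 + g) + 65 = 65 + 1/(18 + g))
X(-182, -4*0 - 1) - h(221) = (1171 + 65*(-4*0 - 1))/(18 + (-4*0 - 1)) - 1*221 = (1171 + 65*(0 - 1))/(18 + (0 - 1)) - 221 = (1171 + 65*(-1))/(18 - 1) - 221 = (1171 - 65)/17 - 221 = (1/17)*1106 - 221 = 1106/17 - 221 = -2651/17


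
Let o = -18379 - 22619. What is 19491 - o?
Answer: 60489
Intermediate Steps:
o = -40998
19491 - o = 19491 - 1*(-40998) = 19491 + 40998 = 60489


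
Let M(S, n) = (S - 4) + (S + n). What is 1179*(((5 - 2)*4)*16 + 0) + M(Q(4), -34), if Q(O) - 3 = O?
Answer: 226344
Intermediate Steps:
Q(O) = 3 + O
M(S, n) = -4 + n + 2*S (M(S, n) = (-4 + S) + (S + n) = -4 + n + 2*S)
1179*(((5 - 2)*4)*16 + 0) + M(Q(4), -34) = 1179*(((5 - 2)*4)*16 + 0) + (-4 - 34 + 2*(3 + 4)) = 1179*((3*4)*16 + 0) + (-4 - 34 + 2*7) = 1179*(12*16 + 0) + (-4 - 34 + 14) = 1179*(192 + 0) - 24 = 1179*192 - 24 = 226368 - 24 = 226344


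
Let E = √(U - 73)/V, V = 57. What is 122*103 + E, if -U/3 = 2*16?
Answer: 12566 + 13*I/57 ≈ 12566.0 + 0.22807*I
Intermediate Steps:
U = -96 (U = -6*16 = -3*32 = -96)
E = 13*I/57 (E = √(-96 - 73)/57 = √(-169)*(1/57) = (13*I)*(1/57) = 13*I/57 ≈ 0.22807*I)
122*103 + E = 122*103 + 13*I/57 = 12566 + 13*I/57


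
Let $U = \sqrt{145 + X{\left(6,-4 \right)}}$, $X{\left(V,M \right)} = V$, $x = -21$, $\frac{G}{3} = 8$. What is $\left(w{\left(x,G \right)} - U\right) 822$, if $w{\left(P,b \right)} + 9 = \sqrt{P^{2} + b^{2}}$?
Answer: $-7398 - 822 \sqrt{151} + 2466 \sqrt{113} \approx 8715.0$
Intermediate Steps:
$G = 24$ ($G = 3 \cdot 8 = 24$)
$U = \sqrt{151}$ ($U = \sqrt{145 + 6} = \sqrt{151} \approx 12.288$)
$w{\left(P,b \right)} = -9 + \sqrt{P^{2} + b^{2}}$
$\left(w{\left(x,G \right)} - U\right) 822 = \left(\left(-9 + \sqrt{\left(-21\right)^{2} + 24^{2}}\right) - \sqrt{151}\right) 822 = \left(\left(-9 + \sqrt{441 + 576}\right) - \sqrt{151}\right) 822 = \left(\left(-9 + \sqrt{1017}\right) - \sqrt{151}\right) 822 = \left(\left(-9 + 3 \sqrt{113}\right) - \sqrt{151}\right) 822 = \left(-9 - \sqrt{151} + 3 \sqrt{113}\right) 822 = -7398 - 822 \sqrt{151} + 2466 \sqrt{113}$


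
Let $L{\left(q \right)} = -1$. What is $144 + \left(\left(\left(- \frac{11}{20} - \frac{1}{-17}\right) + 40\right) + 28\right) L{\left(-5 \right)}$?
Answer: $\frac{26007}{340} \approx 76.491$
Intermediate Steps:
$144 + \left(\left(\left(- \frac{11}{20} - \frac{1}{-17}\right) + 40\right) + 28\right) L{\left(-5 \right)} = 144 + \left(\left(\left(- \frac{11}{20} - \frac{1}{-17}\right) + 40\right) + 28\right) \left(-1\right) = 144 + \left(\left(\left(\left(-11\right) \frac{1}{20} - - \frac{1}{17}\right) + 40\right) + 28\right) \left(-1\right) = 144 + \left(\left(\left(- \frac{11}{20} + \frac{1}{17}\right) + 40\right) + 28\right) \left(-1\right) = 144 + \left(\left(- \frac{167}{340} + 40\right) + 28\right) \left(-1\right) = 144 + \left(\frac{13433}{340} + 28\right) \left(-1\right) = 144 + \frac{22953}{340} \left(-1\right) = 144 - \frac{22953}{340} = \frac{26007}{340}$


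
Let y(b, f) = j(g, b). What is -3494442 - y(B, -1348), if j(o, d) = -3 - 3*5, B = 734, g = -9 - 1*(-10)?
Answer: -3494424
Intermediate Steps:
g = 1 (g = -9 + 10 = 1)
j(o, d) = -18 (j(o, d) = -3 - 15 = -18)
y(b, f) = -18
-3494442 - y(B, -1348) = -3494442 - 1*(-18) = -3494442 + 18 = -3494424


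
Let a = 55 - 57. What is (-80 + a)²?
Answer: 6724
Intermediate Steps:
a = -2
(-80 + a)² = (-80 - 2)² = (-82)² = 6724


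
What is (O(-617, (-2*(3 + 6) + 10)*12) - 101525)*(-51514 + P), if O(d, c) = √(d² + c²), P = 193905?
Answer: -14456246275 + 142391*√389905 ≈ -1.4367e+10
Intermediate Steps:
O(d, c) = √(c² + d²)
(O(-617, (-2*(3 + 6) + 10)*12) - 101525)*(-51514 + P) = (√(((-2*(3 + 6) + 10)*12)² + (-617)²) - 101525)*(-51514 + 193905) = (√(((-2*9 + 10)*12)² + 380689) - 101525)*142391 = (√(((-18 + 10)*12)² + 380689) - 101525)*142391 = (√((-8*12)² + 380689) - 101525)*142391 = (√((-96)² + 380689) - 101525)*142391 = (√(9216 + 380689) - 101525)*142391 = (√389905 - 101525)*142391 = (-101525 + √389905)*142391 = -14456246275 + 142391*√389905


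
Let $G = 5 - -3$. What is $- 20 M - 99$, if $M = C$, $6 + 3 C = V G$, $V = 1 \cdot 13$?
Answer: $- \frac{2257}{3} \approx -752.33$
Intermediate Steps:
$G = 8$ ($G = 5 + 3 = 8$)
$V = 13$
$C = \frac{98}{3}$ ($C = -2 + \frac{13 \cdot 8}{3} = -2 + \frac{1}{3} \cdot 104 = -2 + \frac{104}{3} = \frac{98}{3} \approx 32.667$)
$M = \frac{98}{3} \approx 32.667$
$- 20 M - 99 = \left(-20\right) \frac{98}{3} - 99 = - \frac{1960}{3} - 99 = - \frac{2257}{3}$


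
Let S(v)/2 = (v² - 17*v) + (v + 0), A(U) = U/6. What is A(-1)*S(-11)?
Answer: -99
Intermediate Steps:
A(U) = U/6 (A(U) = U*(⅙) = U/6)
S(v) = -32*v + 2*v² (S(v) = 2*((v² - 17*v) + (v + 0)) = 2*((v² - 17*v) + v) = 2*(v² - 16*v) = -32*v + 2*v²)
A(-1)*S(-11) = ((⅙)*(-1))*(2*(-11)*(-16 - 11)) = -(-11)*(-27)/3 = -⅙*594 = -99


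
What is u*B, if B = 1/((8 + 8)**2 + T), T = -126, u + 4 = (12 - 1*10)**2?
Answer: 0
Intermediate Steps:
u = 0 (u = -4 + (12 - 1*10)**2 = -4 + (12 - 10)**2 = -4 + 2**2 = -4 + 4 = 0)
B = 1/130 (B = 1/((8 + 8)**2 - 126) = 1/(16**2 - 126) = 1/(256 - 126) = 1/130 ≈ 0.0076923)
u*B = 0*(1/130) = 0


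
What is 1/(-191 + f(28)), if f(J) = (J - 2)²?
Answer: 1/485 ≈ 0.0020619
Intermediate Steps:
f(J) = (-2 + J)²
1/(-191 + f(28)) = 1/(-191 + (-2 + 28)²) = 1/(-191 + 26²) = 1/(-191 + 676) = 1/485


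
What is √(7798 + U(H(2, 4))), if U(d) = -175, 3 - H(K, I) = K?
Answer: 33*√7 ≈ 87.310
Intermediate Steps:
H(K, I) = 3 - K
√(7798 + U(H(2, 4))) = √(7798 - 175) = √7623 = 33*√7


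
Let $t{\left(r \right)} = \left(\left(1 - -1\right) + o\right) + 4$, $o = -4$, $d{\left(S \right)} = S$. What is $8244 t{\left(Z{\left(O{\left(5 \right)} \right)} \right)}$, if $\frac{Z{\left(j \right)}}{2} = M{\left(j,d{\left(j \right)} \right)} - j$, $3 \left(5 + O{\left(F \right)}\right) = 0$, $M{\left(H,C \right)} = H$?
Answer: $16488$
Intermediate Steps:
$O{\left(F \right)} = -5$ ($O{\left(F \right)} = -5 + \frac{1}{3} \cdot 0 = -5 + 0 = -5$)
$Z{\left(j \right)} = 0$ ($Z{\left(j \right)} = 2 \left(j - j\right) = 2 \cdot 0 = 0$)
$t{\left(r \right)} = 2$ ($t{\left(r \right)} = \left(\left(1 - -1\right) - 4\right) + 4 = \left(\left(1 + 1\right) - 4\right) + 4 = \left(2 - 4\right) + 4 = -2 + 4 = 2$)
$8244 t{\left(Z{\left(O{\left(5 \right)} \right)} \right)} = 8244 \cdot 2 = 16488$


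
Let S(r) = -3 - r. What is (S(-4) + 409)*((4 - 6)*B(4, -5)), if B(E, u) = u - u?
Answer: 0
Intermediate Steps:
B(E, u) = 0
(S(-4) + 409)*((4 - 6)*B(4, -5)) = ((-3 - 1*(-4)) + 409)*((4 - 6)*0) = ((-3 + 4) + 409)*(-2*0) = (1 + 409)*0 = 410*0 = 0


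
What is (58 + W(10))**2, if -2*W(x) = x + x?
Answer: 2304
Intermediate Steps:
W(x) = -x (W(x) = -(x + x)/2 = -x)
(58 + W(10))**2 = (58 - 1*10)**2 = (58 - 10)**2 = 48**2 = 2304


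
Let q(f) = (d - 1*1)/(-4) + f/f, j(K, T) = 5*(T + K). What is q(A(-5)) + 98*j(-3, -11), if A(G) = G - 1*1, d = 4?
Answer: -27439/4 ≈ -6859.8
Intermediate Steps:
j(K, T) = 5*K + 5*T (j(K, T) = 5*(K + T) = 5*K + 5*T)
A(G) = -1 + G (A(G) = G - 1 = -1 + G)
q(f) = 1/4 (q(f) = (4 - 1*1)/(-4) + f/f = (4 - 1)*(-1/4) + 1 = 3*(-1/4) + 1 = -3/4 + 1 = 1/4)
q(A(-5)) + 98*j(-3, -11) = 1/4 + 98*(5*(-3) + 5*(-11)) = 1/4 + 98*(-15 - 55) = 1/4 + 98*(-70) = 1/4 - 6860 = -27439/4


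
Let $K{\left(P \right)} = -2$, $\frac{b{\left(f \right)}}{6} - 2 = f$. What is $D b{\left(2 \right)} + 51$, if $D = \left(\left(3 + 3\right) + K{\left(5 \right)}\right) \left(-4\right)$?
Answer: $-333$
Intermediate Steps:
$b{\left(f \right)} = 12 + 6 f$
$D = -16$ ($D = \left(\left(3 + 3\right) - 2\right) \left(-4\right) = \left(6 - 2\right) \left(-4\right) = 4 \left(-4\right) = -16$)
$D b{\left(2 \right)} + 51 = - 16 \left(12 + 6 \cdot 2\right) + 51 = - 16 \left(12 + 12\right) + 51 = \left(-16\right) 24 + 51 = -384 + 51 = -333$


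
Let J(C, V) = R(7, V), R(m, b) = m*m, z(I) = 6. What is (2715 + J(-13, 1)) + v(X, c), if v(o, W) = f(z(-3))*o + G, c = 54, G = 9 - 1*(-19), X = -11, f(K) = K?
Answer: 2726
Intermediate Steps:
G = 28 (G = 9 + 19 = 28)
R(m, b) = m²
J(C, V) = 49 (J(C, V) = 7² = 49)
v(o, W) = 28 + 6*o (v(o, W) = 6*o + 28 = 28 + 6*o)
(2715 + J(-13, 1)) + v(X, c) = (2715 + 49) + (28 + 6*(-11)) = 2764 + (28 - 66) = 2764 - 38 = 2726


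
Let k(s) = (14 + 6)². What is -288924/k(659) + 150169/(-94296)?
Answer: -1706527819/2357400 ≈ -723.90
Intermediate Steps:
k(s) = 400 (k(s) = 20² = 400)
-288924/k(659) + 150169/(-94296) = -288924/400 + 150169/(-94296) = -288924*1/400 + 150169*(-1/94296) = -72231/100 - 150169/94296 = -1706527819/2357400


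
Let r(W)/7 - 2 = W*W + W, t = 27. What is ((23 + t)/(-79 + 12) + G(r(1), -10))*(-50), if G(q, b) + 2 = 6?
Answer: -10900/67 ≈ -162.69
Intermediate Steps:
r(W) = 14 + 7*W + 7*W**2 (r(W) = 14 + 7*(W*W + W) = 14 + 7*(W**2 + W) = 14 + 7*(W + W**2) = 14 + (7*W + 7*W**2) = 14 + 7*W + 7*W**2)
G(q, b) = 4 (G(q, b) = -2 + 6 = 4)
((23 + t)/(-79 + 12) + G(r(1), -10))*(-50) = ((23 + 27)/(-79 + 12) + 4)*(-50) = (50/(-67) + 4)*(-50) = (50*(-1/67) + 4)*(-50) = (-50/67 + 4)*(-50) = (218/67)*(-50) = -10900/67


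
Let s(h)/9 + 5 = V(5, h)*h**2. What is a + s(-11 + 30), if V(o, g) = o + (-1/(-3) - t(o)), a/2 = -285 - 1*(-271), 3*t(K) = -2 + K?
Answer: 14006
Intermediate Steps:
t(K) = -2/3 + K/3 (t(K) = (-2 + K)/3 = -2/3 + K/3)
a = -28 (a = 2*(-285 - 1*(-271)) = 2*(-285 + 271) = 2*(-14) = -28)
V(o, g) = 1 + 2*o/3 (V(o, g) = o + (-1/(-3) - (-2/3 + o/3)) = o + (-1*(-1/3) + (2/3 - o/3)) = o + (1/3 + (2/3 - o/3)) = o + (1 - o/3) = 1 + 2*o/3)
s(h) = -45 + 39*h**2 (s(h) = -45 + 9*((1 + (2/3)*5)*h**2) = -45 + 9*((1 + 10/3)*h**2) = -45 + 9*(13*h**2/3) = -45 + 39*h**2)
a + s(-11 + 30) = -28 + (-45 + 39*(-11 + 30)**2) = -28 + (-45 + 39*19**2) = -28 + (-45 + 39*361) = -28 + (-45 + 14079) = -28 + 14034 = 14006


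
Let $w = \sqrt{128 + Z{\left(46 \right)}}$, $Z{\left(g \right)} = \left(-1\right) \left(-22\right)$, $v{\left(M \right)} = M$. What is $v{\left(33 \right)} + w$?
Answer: $33 + 5 \sqrt{6} \approx 45.247$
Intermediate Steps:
$Z{\left(g \right)} = 22$
$w = 5 \sqrt{6}$ ($w = \sqrt{128 + 22} = \sqrt{150} = 5 \sqrt{6} \approx 12.247$)
$v{\left(33 \right)} + w = 33 + 5 \sqrt{6}$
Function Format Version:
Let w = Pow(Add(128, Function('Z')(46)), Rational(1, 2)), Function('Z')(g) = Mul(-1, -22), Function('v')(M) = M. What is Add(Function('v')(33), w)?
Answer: Add(33, Mul(5, Pow(6, Rational(1, 2)))) ≈ 45.247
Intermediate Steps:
Function('Z')(g) = 22
w = Mul(5, Pow(6, Rational(1, 2))) (w = Pow(Add(128, 22), Rational(1, 2)) = Pow(150, Rational(1, 2)) = Mul(5, Pow(6, Rational(1, 2))) ≈ 12.247)
Add(Function('v')(33), w) = Add(33, Mul(5, Pow(6, Rational(1, 2))))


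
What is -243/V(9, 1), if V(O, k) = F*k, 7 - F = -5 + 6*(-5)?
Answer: -81/14 ≈ -5.7857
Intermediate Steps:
F = 42 (F = 7 - (-5 + 6*(-5)) = 7 - (-5 - 30) = 7 - 1*(-35) = 7 + 35 = 42)
V(O, k) = 42*k
-243/V(9, 1) = -243/(42*1) = -243/42 = -243*1/42 = -81/14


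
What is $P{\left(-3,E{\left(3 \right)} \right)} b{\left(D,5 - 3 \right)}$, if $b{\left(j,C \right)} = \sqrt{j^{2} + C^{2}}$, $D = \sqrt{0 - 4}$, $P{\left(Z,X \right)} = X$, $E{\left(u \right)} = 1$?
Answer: $0$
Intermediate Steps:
$D = 2 i$ ($D = \sqrt{-4} = 2 i \approx 2.0 i$)
$b{\left(j,C \right)} = \sqrt{C^{2} + j^{2}}$
$P{\left(-3,E{\left(3 \right)} \right)} b{\left(D,5 - 3 \right)} = 1 \sqrt{\left(5 - 3\right)^{2} + \left(2 i\right)^{2}} = 1 \sqrt{2^{2} - 4} = 1 \sqrt{4 - 4} = 1 \sqrt{0} = 1 \cdot 0 = 0$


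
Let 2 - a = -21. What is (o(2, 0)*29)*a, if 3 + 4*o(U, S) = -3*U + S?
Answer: -6003/4 ≈ -1500.8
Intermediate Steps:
o(U, S) = -¾ - 3*U/4 + S/4 (o(U, S) = -¾ + (-3*U + S)/4 = -¾ + (S - 3*U)/4 = -¾ + (-3*U/4 + S/4) = -¾ - 3*U/4 + S/4)
a = 23 (a = 2 - 1*(-21) = 2 + 21 = 23)
(o(2, 0)*29)*a = ((-¾ - ¾*2 + (¼)*0)*29)*23 = ((-¾ - 3/2 + 0)*29)*23 = -9/4*29*23 = -261/4*23 = -6003/4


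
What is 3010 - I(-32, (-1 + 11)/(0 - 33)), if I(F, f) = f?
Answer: 99340/33 ≈ 3010.3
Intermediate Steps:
3010 - I(-32, (-1 + 11)/(0 - 33)) = 3010 - (-1 + 11)/(0 - 33) = 3010 - 10/(-33) = 3010 - 10*(-1)/33 = 3010 - 1*(-10/33) = 3010 + 10/33 = 99340/33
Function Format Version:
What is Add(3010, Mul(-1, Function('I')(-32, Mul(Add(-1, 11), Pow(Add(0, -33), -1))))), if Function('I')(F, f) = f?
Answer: Rational(99340, 33) ≈ 3010.3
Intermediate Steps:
Add(3010, Mul(-1, Function('I')(-32, Mul(Add(-1, 11), Pow(Add(0, -33), -1))))) = Add(3010, Mul(-1, Mul(Add(-1, 11), Pow(Add(0, -33), -1)))) = Add(3010, Mul(-1, Mul(10, Pow(-33, -1)))) = Add(3010, Mul(-1, Mul(10, Rational(-1, 33)))) = Add(3010, Mul(-1, Rational(-10, 33))) = Add(3010, Rational(10, 33)) = Rational(99340, 33)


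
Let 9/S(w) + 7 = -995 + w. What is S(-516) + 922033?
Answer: 466548695/506 ≈ 9.2203e+5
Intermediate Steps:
S(w) = 9/(-1002 + w) (S(w) = 9/(-7 + (-995 + w)) = 9/(-1002 + w))
S(-516) + 922033 = 9/(-1002 - 516) + 922033 = 9/(-1518) + 922033 = 9*(-1/1518) + 922033 = -3/506 + 922033 = 466548695/506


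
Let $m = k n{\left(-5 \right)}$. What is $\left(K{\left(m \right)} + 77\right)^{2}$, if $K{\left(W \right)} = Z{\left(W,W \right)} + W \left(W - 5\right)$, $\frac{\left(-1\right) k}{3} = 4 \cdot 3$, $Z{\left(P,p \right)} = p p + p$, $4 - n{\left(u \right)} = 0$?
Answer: $1774515625$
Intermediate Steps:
$n{\left(u \right)} = 4$ ($n{\left(u \right)} = 4 - 0 = 4 + 0 = 4$)
$Z{\left(P,p \right)} = p + p^{2}$ ($Z{\left(P,p \right)} = p^{2} + p = p + p^{2}$)
$k = -36$ ($k = - 3 \cdot 4 \cdot 3 = \left(-3\right) 12 = -36$)
$m = -144$ ($m = \left(-36\right) 4 = -144$)
$K{\left(W \right)} = W \left(1 + W\right) + W \left(-5 + W\right)$ ($K{\left(W \right)} = W \left(1 + W\right) + W \left(W - 5\right) = W \left(1 + W\right) + W \left(-5 + W\right)$)
$\left(K{\left(m \right)} + 77\right)^{2} = \left(2 \left(-144\right) \left(-2 - 144\right) + 77\right)^{2} = \left(2 \left(-144\right) \left(-146\right) + 77\right)^{2} = \left(42048 + 77\right)^{2} = 42125^{2} = 1774515625$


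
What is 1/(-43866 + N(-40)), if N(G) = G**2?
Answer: -1/42266 ≈ -2.3660e-5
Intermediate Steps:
1/(-43866 + N(-40)) = 1/(-43866 + (-40)**2) = 1/(-43866 + 1600) = 1/(-42266) = -1/42266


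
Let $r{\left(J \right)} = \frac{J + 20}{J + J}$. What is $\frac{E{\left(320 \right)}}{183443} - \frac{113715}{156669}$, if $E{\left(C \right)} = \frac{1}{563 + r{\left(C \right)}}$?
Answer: $- \frac{125390785227059}{172755126347037} \approx -0.72583$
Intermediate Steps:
$r{\left(J \right)} = \frac{20 + J}{2 J}$
$E{\left(C \right)} = \frac{1}{563 + \frac{20 + C}{2 C}}$
$\frac{E{\left(320 \right)}}{183443} - \frac{113715}{156669} = \frac{2 \cdot 320 \frac{1}{20 + 1127 \cdot 320}}{183443} - \frac{113715}{156669} = 2 \cdot 320 \frac{1}{20 + 360640} \cdot \frac{1}{183443} - \frac{37905}{52223} = 2 \cdot 320 \cdot \frac{1}{360660} \cdot \frac{1}{183443} - \frac{37905}{52223} = \frac{32}{18033} \cdot \frac{1}{183443} - \frac{37905}{52223} = \frac{32}{3308027619} - \frac{37905}{52223} = - \frac{125390785227059}{172755126347037}$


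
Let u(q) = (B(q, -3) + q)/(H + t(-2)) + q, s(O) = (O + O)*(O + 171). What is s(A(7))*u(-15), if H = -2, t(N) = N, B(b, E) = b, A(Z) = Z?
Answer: -18690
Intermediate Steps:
s(O) = 2*O*(171 + O) (s(O) = (2*O)*(171 + O) = 2*O*(171 + O))
u(q) = q/2 (u(q) = (q + q)/(-2 - 2) + q = (2*q)/(-4) + q = (2*q)*(-1/4) + q = -q/2 + q = q/2)
s(A(7))*u(-15) = (2*7*(171 + 7))*((1/2)*(-15)) = (2*7*178)*(-15/2) = 2492*(-15/2) = -18690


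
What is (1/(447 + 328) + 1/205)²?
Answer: 38416/1009650625 ≈ 3.8049e-5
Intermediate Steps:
(1/(447 + 328) + 1/205)² = (1/775 + 1/205)² = (196/31775)² = 38416/1009650625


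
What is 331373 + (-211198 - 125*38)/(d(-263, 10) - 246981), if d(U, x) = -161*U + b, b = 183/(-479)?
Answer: 32481876399897/98021785 ≈ 3.3137e+5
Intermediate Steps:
b = -183/479 (b = 183*(-1/479) = -183/479 ≈ -0.38205)
d(U, x) = -183/479 - 161*U (d(U, x) = -161*U - 183/479 = -183/479 - 161*U)
331373 + (-211198 - 125*38)/(d(-263, 10) - 246981) = 331373 + (-211198 - 125*38)/((-183/479 - 161*(-263)) - 246981) = 331373 + (-211198 - 4750)/((-183/479 + 42343) - 246981) = 331373 - 215948/(20282114/479 - 246981) = 331373 - 215948/(-98021785/479) = 331373 - 215948*(-479/98021785) = 331373 + 103439092/98021785 = 32481876399897/98021785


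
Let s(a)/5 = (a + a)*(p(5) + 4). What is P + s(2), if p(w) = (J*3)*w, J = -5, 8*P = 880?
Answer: -1310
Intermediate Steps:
P = 110 (P = (⅛)*880 = 110)
p(w) = -15*w (p(w) = (-5*3)*w = -15*w)
s(a) = -710*a (s(a) = 5*((a + a)*(-15*5 + 4)) = 5*((2*a)*(-75 + 4)) = 5*((2*a)*(-71)) = 5*(-142*a) = -710*a)
P + s(2) = 110 - 710*2 = 110 - 1420 = -1310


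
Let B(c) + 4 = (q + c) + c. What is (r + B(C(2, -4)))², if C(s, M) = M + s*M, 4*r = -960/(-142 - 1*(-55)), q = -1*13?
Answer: 1229881/841 ≈ 1462.4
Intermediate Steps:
q = -13
r = 80/29 (r = (-960/(-142 - 1*(-55)))/4 = (-960/(-142 + 55))/4 = (-960/(-87))/4 = (-960*(-1/87))/4 = (¼)*(320/29) = 80/29 ≈ 2.7586)
C(s, M) = M + M*s
B(c) = -17 + 2*c (B(c) = -4 + ((-13 + c) + c) = -4 + (-13 + 2*c) = -17 + 2*c)
(r + B(C(2, -4)))² = (80/29 + (-17 + 2*(-4*(1 + 2))))² = (80/29 + (-17 + 2*(-4*3)))² = (80/29 + (-17 + 2*(-12)))² = (80/29 + (-17 - 24))² = (80/29 - 41)² = (-1109/29)² = 1229881/841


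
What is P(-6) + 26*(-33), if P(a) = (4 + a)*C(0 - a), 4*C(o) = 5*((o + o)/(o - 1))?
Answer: -864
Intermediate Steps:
C(o) = 5*o/(2*(-1 + o)) (C(o) = (5*((o + o)/(o - 1)))/4 = (5*((2*o)/(-1 + o)))/4 = (5*(2*o/(-1 + o)))/4 = (10*o/(-1 + o))/4 = 5*o/(2*(-1 + o)))
P(a) = -5*a*(4 + a)/(2*(-1 - a)) (P(a) = (4 + a)*(5*(0 - a)/(2*(-1 + (0 - a)))) = (4 + a)*(5*(-a)/(2*(-1 - a))) = (4 + a)*(-5*a/(2*(-1 - a))) = -5*a*(4 + a)/(2*(-1 - a)))
P(-6) + 26*(-33) = (5/2)*(-6)*(4 - 6)/(1 - 6) + 26*(-33) = (5/2)*(-6)*(-2)/(-5) - 858 = (5/2)*(-6)*(-⅕)*(-2) - 858 = -6 - 858 = -864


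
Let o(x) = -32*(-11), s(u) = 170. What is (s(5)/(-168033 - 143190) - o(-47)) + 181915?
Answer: 56506581379/311223 ≈ 1.8156e+5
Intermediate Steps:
o(x) = 352
(s(5)/(-168033 - 143190) - o(-47)) + 181915 = (170/(-168033 - 143190) - 1*352) + 181915 = (170/(-311223) - 352) + 181915 = (170*(-1/311223) - 352) + 181915 = (-170/311223 - 352) + 181915 = -109550666/311223 + 181915 = 56506581379/311223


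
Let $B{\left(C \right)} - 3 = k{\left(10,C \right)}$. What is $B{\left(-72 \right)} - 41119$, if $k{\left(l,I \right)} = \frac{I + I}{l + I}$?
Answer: $- \frac{1274524}{31} \approx -41114.0$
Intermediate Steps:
$k{\left(l,I \right)} = \frac{2 I}{I + l}$
$B{\left(C \right)} = 3 + \frac{2 C}{10 + C}$ ($B{\left(C \right)} = 3 + \frac{2 C}{C + 10} = 3 + \frac{2 C}{10 + C}$)
$B{\left(-72 \right)} - 41119 = \frac{5 \left(6 - 72\right)}{10 - 72} - 41119 = 5 \frac{1}{-62} \left(-66\right) - 41119 = 5 \left(- \frac{1}{62}\right) \left(-66\right) - 41119 = \frac{165}{31} - 41119 = - \frac{1274524}{31}$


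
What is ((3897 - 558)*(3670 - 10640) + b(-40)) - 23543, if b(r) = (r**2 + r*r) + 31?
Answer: -23293142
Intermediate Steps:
b(r) = 31 + 2*r**2 (b(r) = (r**2 + r**2) + 31 = 2*r**2 + 31 = 31 + 2*r**2)
((3897 - 558)*(3670 - 10640) + b(-40)) - 23543 = ((3897 - 558)*(3670 - 10640) + (31 + 2*(-40)**2)) - 23543 = (3339*(-6970) + (31 + 2*1600)) - 23543 = (-23272830 + (31 + 3200)) - 23543 = (-23272830 + 3231) - 23543 = -23269599 - 23543 = -23293142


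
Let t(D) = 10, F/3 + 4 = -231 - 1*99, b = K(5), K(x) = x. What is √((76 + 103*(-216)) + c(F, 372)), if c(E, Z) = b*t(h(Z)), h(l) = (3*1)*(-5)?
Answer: 3*I*√2458 ≈ 148.73*I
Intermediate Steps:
h(l) = -15 (h(l) = 3*(-5) = -15)
b = 5
F = -1002 (F = -12 + 3*(-231 - 1*99) = -12 + 3*(-231 - 99) = -12 + 3*(-330) = -12 - 990 = -1002)
c(E, Z) = 50 (c(E, Z) = 5*10 = 50)
√((76 + 103*(-216)) + c(F, 372)) = √((76 + 103*(-216)) + 50) = √((76 - 22248) + 50) = √(-22172 + 50) = √(-22122) = 3*I*√2458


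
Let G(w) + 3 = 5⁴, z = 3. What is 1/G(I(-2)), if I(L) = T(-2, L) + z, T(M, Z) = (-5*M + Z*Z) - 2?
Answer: 1/622 ≈ 0.0016077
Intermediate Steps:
T(M, Z) = -2 + Z² - 5*M (T(M, Z) = (-5*M + Z²) - 2 = (Z² - 5*M) - 2 = -2 + Z² - 5*M)
I(L) = 11 + L² (I(L) = (-2 + L² - 5*(-2)) + 3 = (-2 + L² + 10) + 3 = (8 + L²) + 3 = 11 + L²)
G(w) = 622 (G(w) = -3 + 5⁴ = -3 + 625 = 622)
1/G(I(-2)) = 1/622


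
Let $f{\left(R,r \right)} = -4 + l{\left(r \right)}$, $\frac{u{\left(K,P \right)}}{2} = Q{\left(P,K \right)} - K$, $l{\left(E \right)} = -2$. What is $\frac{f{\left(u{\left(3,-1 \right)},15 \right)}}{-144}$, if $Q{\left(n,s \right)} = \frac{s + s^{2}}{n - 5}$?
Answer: $\frac{1}{24} \approx 0.041667$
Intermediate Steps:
$Q{\left(n,s \right)} = \frac{s + s^{2}}{-5 + n}$
$u{\left(K,P \right)} = - 2 K + \frac{2 K \left(1 + K\right)}{-5 + P}$ ($u{\left(K,P \right)} = 2 \left(\frac{K \left(1 + K\right)}{-5 + P} - K\right) = 2 \left(- K + \frac{K \left(1 + K\right)}{-5 + P}\right) = - 2 K + \frac{2 K \left(1 + K\right)}{-5 + P}$)
$f{\left(R,r \right)} = -6$ ($f{\left(R,r \right)} = -4 - 2 = -6$)
$\frac{f{\left(u{\left(3,-1 \right)},15 \right)}}{-144} = - \frac{6}{-144} = \left(-6\right) \left(- \frac{1}{144}\right) = \frac{1}{24}$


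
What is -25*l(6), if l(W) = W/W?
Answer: -25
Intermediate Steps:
l(W) = 1
-25*l(6) = -25*1 = -25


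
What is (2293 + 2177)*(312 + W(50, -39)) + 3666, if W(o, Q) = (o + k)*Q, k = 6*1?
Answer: -8364174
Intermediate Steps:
k = 6
W(o, Q) = Q*(6 + o) (W(o, Q) = (o + 6)*Q = (6 + o)*Q = Q*(6 + o))
(2293 + 2177)*(312 + W(50, -39)) + 3666 = (2293 + 2177)*(312 - 39*(6 + 50)) + 3666 = 4470*(312 - 39*56) + 3666 = 4470*(312 - 2184) + 3666 = 4470*(-1872) + 3666 = -8367840 + 3666 = -8364174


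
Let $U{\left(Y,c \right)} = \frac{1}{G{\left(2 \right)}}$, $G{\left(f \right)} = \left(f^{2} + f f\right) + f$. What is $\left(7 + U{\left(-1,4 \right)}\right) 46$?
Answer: $\frac{1633}{5} \approx 326.6$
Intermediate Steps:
$G{\left(f \right)} = f + 2 f^{2}$ ($G{\left(f \right)} = \left(f^{2} + f^{2}\right) + f = 2 f^{2} + f = f + 2 f^{2}$)
$U{\left(Y,c \right)} = \frac{1}{10}$ ($U{\left(Y,c \right)} = \frac{1}{2 \left(1 + 2 \cdot 2\right)} = \frac{1}{2 \left(1 + 4\right)} = \frac{1}{2 \cdot 5} = \frac{1}{10}$)
$\left(7 + U{\left(-1,4 \right)}\right) 46 = \left(7 + \frac{1}{10}\right) 46 = \frac{71}{10} \cdot 46 = \frac{1633}{5}$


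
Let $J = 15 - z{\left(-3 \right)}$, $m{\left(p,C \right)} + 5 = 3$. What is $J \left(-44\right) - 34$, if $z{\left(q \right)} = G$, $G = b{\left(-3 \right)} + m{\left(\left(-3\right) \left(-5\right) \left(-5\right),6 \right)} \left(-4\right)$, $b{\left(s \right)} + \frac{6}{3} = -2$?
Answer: $-518$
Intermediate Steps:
$m{\left(p,C \right)} = -2$ ($m{\left(p,C \right)} = -5 + 3 = -2$)
$b{\left(s \right)} = -4$ ($b{\left(s \right)} = -2 - 2 = -4$)
$G = 4$ ($G = -4 - -8 = -4 + 8 = 4$)
$z{\left(q \right)} = 4$
$J = 11$ ($J = 15 - 4 = 11$)
$J \left(-44\right) - 34 = 11 \left(-44\right) - 34 = -484 - 34 = -518$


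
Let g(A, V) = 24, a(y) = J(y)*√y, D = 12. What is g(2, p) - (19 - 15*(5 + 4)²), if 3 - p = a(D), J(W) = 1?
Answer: 1220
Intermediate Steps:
a(y) = √y (a(y) = 1*√y = √y)
p = 3 - 2*√3 (p = 3 - √12 = 3 - 2*√3 ≈ -0.46410)
g(2, p) - (19 - 15*(5 + 4)²) = 24 - (19 - 15*(5 + 4)²) = 24 - (19 - 15*9²) = 24 - (19 - 15*81) = 24 - (19 - 1215) = 24 - 1*(-1196) = 24 + 1196 = 1220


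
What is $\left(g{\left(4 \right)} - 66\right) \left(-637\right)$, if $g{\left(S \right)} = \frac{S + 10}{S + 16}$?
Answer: $\frac{415961}{10} \approx 41596.0$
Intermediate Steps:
$g{\left(S \right)} = \frac{10 + S}{16 + S}$
$\left(g{\left(4 \right)} - 66\right) \left(-637\right) = \left(\frac{10 + 4}{16 + 4} - 66\right) \left(-637\right) = \left(\frac{1}{20} \cdot 14 - 66\right) \left(-637\right) = \left(\frac{7}{10} - 66\right) \left(-637\right) = \left(- \frac{653}{10}\right) \left(-637\right) = \frac{415961}{10}$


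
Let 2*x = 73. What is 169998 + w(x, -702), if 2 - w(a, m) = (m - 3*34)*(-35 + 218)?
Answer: 317132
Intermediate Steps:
x = 73/2 (x = (½)*73 = 73/2 ≈ 36.500)
w(a, m) = 18668 - 183*m (w(a, m) = 2 - (m - 3*34)*(-35 + 218) = 2 - (m - 102)*183 = 2 - (-102 + m)*183 = 2 - (-18666 + 183*m) = 2 + (18666 - 183*m) = 18668 - 183*m)
169998 + w(x, -702) = 169998 + (18668 - 183*(-702)) = 169998 + (18668 + 128466) = 169998 + 147134 = 317132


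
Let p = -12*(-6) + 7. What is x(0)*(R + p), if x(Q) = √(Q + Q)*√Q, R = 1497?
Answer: 0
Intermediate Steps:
x(Q) = Q*√2 (x(Q) = √(2*Q)*√Q = (√2*√Q)*√Q = Q*√2)
p = 79 (p = 72 + 7 = 79)
x(0)*(R + p) = (0*√2)*(1497 + 79) = 0*1576 = 0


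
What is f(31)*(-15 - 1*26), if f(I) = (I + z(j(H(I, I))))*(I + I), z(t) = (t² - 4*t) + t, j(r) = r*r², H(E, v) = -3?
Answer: -2137822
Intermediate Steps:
j(r) = r³
z(t) = t² - 3*t
f(I) = 2*I*(810 + I) (f(I) = (I + (-3)³*(-3 + (-3)³))*(I + I) = (I - 27*(-3 - 27))*(2*I) = (I - 27*(-30))*(2*I) = (I + 810)*(2*I) = (810 + I)*(2*I) = 2*I*(810 + I))
f(31)*(-15 - 1*26) = (2*31*(810 + 31))*(-15 - 1*26) = (2*31*841)*(-15 - 26) = 52142*(-41) = -2137822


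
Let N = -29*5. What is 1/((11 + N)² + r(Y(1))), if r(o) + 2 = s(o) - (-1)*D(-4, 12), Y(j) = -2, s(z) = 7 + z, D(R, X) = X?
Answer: 1/17971 ≈ 5.5645e-5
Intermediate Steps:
N = -145
r(o) = 17 + o (r(o) = -2 + ((7 + o) - (-1)*12) = -2 + ((7 + o) - 1*(-12)) = -2 + ((7 + o) + 12) = -2 + (19 + o) = 17 + o)
1/((11 + N)² + r(Y(1))) = 1/((11 - 145)² + (17 - 2)) = 1/((-134)² + 15) = 1/(17956 + 15) = 1/17971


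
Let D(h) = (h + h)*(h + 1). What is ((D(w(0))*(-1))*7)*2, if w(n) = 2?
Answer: -168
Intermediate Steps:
D(h) = 2*h*(1 + h) (D(h) = (2*h)*(1 + h) = 2*h*(1 + h))
((D(w(0))*(-1))*7)*2 = (((2*2*(1 + 2))*(-1))*7)*2 = (((2*2*3)*(-1))*7)*2 = ((12*(-1))*7)*2 = -12*7*2 = -84*2 = -168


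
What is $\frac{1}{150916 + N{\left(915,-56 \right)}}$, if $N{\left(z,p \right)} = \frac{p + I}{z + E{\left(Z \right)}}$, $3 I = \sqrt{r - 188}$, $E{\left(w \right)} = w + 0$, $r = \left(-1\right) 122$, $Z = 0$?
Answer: $\frac{568577685870}{85807435242559907} - \frac{2745 i \sqrt{310}}{171614870485119814} \approx 6.6262 \cdot 10^{-6} - 2.8162 \cdot 10^{-13} i$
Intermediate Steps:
$r = -122$
$E{\left(w \right)} = w$
$I = \frac{i \sqrt{310}}{3}$ ($I = \frac{\sqrt{-122 - 188}}{3} = \frac{\sqrt{-310}}{3} = \frac{i \sqrt{310}}{3} \approx 5.8689 i$)
$N{\left(z,p \right)} = \frac{p + \frac{i \sqrt{310}}{3}}{z}$ ($N{\left(z,p \right)} = \frac{p + \frac{i \sqrt{310}}{3}}{z + 0} = \frac{p + \frac{i \sqrt{310}}{3}}{z}$)
$\frac{1}{150916 + N{\left(915,-56 \right)}} = \frac{1}{150916 + \frac{-56 + \frac{i \sqrt{310}}{3}}{915}} = \frac{1}{150916 - \left(\frac{56}{915} - \frac{i \sqrt{310}}{2745}\right)} = \frac{1}{\frac{138088084}{915} + \frac{i \sqrt{310}}{2745}}$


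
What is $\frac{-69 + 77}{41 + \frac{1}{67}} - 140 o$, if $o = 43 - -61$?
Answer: $- \frac{10002586}{687} \approx -14560.0$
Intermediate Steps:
$o = 104$ ($o = 43 + 61 = 104$)
$\frac{-69 + 77}{41 + \frac{1}{67}} - 140 o = \frac{-69 + 77}{41 + \frac{1}{67}} - 14560 = \frac{8}{41 + \frac{1}{67}} - 14560 = \frac{8}{\frac{2748}{67}} - 14560 = 8 \cdot \frac{67}{2748} - 14560 = \frac{134}{687} - 14560 = - \frac{10002586}{687}$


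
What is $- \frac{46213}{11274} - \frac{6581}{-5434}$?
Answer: $- \frac{44231812}{15315729} \approx -2.888$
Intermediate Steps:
$- \frac{46213}{11274} - \frac{6581}{-5434} = \left(-46213\right) \frac{1}{11274} - - \frac{6581}{5434} = - \frac{46213}{11274} + \frac{6581}{5434} = - \frac{44231812}{15315729}$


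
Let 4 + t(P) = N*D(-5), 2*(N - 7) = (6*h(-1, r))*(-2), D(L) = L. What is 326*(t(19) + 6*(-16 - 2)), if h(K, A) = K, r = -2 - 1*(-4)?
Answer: -57702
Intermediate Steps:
r = 2 (r = -2 + 4 = 2)
N = 13 (N = 7 + ((6*(-1))*(-2))/2 = 7 + (-6*(-2))/2 = 7 + (½)*12 = 7 + 6 = 13)
t(P) = -69 (t(P) = -4 + 13*(-5) = -4 - 65 = -69)
326*(t(19) + 6*(-16 - 2)) = 326*(-69 + 6*(-16 - 2)) = 326*(-69 + 6*(-18)) = 326*(-69 - 108) = 326*(-177) = -57702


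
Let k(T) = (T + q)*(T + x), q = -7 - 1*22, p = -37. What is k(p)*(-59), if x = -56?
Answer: -362142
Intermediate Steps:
q = -29 (q = -7 - 22 = -29)
k(T) = (-56 + T)*(-29 + T) (k(T) = (T - 29)*(T - 56) = (-29 + T)*(-56 + T) = (-56 + T)*(-29 + T))
k(p)*(-59) = (1624 + (-37)² - 85*(-37))*(-59) = (1624 + 1369 + 3145)*(-59) = 6138*(-59) = -362142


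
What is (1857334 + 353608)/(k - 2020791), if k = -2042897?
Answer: -1105471/2031844 ≈ -0.54407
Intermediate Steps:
(1857334 + 353608)/(k - 2020791) = (1857334 + 353608)/(-2042897 - 2020791) = 2210942/(-4063688) = 2210942*(-1/4063688) = -1105471/2031844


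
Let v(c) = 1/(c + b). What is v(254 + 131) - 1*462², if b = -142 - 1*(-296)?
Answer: -115046315/539 ≈ -2.1344e+5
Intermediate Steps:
b = 154 (b = -142 + 296 = 154)
v(c) = 1/(154 + c) (v(c) = 1/(c + 154) = 1/(154 + c))
v(254 + 131) - 1*462² = 1/(154 + (254 + 131)) - 1*462² = 1/(154 + 385) - 1*213444 = 1/539 - 213444 = -115046315/539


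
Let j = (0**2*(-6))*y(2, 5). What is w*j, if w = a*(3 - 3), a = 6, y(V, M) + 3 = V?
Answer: 0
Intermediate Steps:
y(V, M) = -3 + V
j = 0 (j = (0**2*(-6))*(-3 + 2) = (0*(-6))*(-1) = 0*(-1) = 0)
w = 0 (w = 6*(3 - 3) = 6*0 = 0)
w*j = 0*0 = 0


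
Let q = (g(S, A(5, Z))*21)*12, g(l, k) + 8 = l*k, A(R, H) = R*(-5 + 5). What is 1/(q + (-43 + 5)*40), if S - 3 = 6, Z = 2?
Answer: -1/3536 ≈ -0.00028281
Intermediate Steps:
S = 9 (S = 3 + 6 = 9)
A(R, H) = 0 (A(R, H) = R*0 = 0)
g(l, k) = -8 + k*l (g(l, k) = -8 + l*k = -8 + k*l)
q = -2016 (q = ((-8 + 0*9)*21)*12 = ((-8 + 0)*21)*12 = -8*21*12 = -168*12 = -2016)
1/(q + (-43 + 5)*40) = 1/(-2016 + (-43 + 5)*40) = 1/(-2016 - 38*40) = 1/(-2016 - 1520) = 1/(-3536) = -1/3536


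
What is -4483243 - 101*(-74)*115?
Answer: -3623733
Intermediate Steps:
-4483243 - 101*(-74)*115 = -4483243 - (-7474)*115 = -4483243 - 1*(-859510) = -4483243 + 859510 = -3623733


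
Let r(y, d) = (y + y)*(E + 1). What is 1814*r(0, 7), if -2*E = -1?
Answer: 0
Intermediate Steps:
E = ½ (E = -½*(-1) = ½ ≈ 0.50000)
r(y, d) = 3*y (r(y, d) = (y + y)*(½ + 1) = (2*y)*(3/2) = 3*y)
1814*r(0, 7) = 1814*(3*0) = 1814*0 = 0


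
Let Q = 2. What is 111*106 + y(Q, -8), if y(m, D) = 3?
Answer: 11769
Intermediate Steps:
111*106 + y(Q, -8) = 111*106 + 3 = 11766 + 3 = 11769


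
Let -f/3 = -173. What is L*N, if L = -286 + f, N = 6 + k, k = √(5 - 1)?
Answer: 1864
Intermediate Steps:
f = 519 (f = -3*(-173) = 519)
k = 2 (k = √4 = 2)
N = 8 (N = 6 + 2 = 8)
L = 233 (L = -286 + 519 = 233)
L*N = 233*8 = 1864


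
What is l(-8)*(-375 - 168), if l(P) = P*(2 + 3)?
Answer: 21720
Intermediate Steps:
l(P) = 5*P (l(P) = P*5 = 5*P)
l(-8)*(-375 - 168) = (5*(-8))*(-375 - 168) = -40*(-543) = 21720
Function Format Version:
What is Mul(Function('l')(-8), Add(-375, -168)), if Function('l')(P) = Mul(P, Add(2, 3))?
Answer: 21720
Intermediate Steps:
Function('l')(P) = Mul(5, P) (Function('l')(P) = Mul(P, 5) = Mul(5, P))
Mul(Function('l')(-8), Add(-375, -168)) = Mul(Mul(5, -8), Add(-375, -168)) = Mul(-40, -543) = 21720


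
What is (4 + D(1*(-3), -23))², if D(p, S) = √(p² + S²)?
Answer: (4 + √538)² ≈ 739.56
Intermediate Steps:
D(p, S) = √(S² + p²)
(4 + D(1*(-3), -23))² = (4 + √((-23)² + (1*(-3))²))² = (4 + √(529 + (-3)²))² = (4 + √(529 + 9))² = (4 + √538)²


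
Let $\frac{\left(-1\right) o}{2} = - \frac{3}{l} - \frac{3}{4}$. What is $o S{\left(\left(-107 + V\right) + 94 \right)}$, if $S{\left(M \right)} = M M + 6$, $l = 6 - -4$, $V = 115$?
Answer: $21861$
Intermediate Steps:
$l = 10$ ($l = 6 + 4 = 10$)
$o = \frac{21}{10}$ ($o = - 2 \left(- \frac{3}{10} - \frac{3}{4}\right) = \left(-2\right) \left(- \frac{21}{20}\right) = \frac{21}{10} \approx 2.1$)
$S{\left(M \right)} = 6 + M^{2}$ ($S{\left(M \right)} = M^{2} + 6 = 6 + M^{2}$)
$o S{\left(\left(-107 + V\right) + 94 \right)} = \frac{21 \left(6 + \left(\left(-107 + 115\right) + 94\right)^{2}\right)}{10} = \frac{21 \left(6 + \left(8 + 94\right)^{2}\right)}{10} = \frac{21 \left(6 + 102^{2}\right)}{10} = \frac{21 \left(6 + 10404\right)}{10} = \frac{21}{10} \cdot 10410 = 21861$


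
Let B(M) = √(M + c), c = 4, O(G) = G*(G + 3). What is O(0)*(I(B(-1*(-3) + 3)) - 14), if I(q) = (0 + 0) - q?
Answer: 0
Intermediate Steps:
O(G) = G*(3 + G)
B(M) = √(4 + M) (B(M) = √(M + 4) = √(4 + M))
I(q) = -q (I(q) = 0 - q = -q)
O(0)*(I(B(-1*(-3) + 3)) - 14) = (0*(3 + 0))*(-√(4 + (-1*(-3) + 3)) - 14) = (0*3)*(-√(4 + (3 + 3)) - 14) = 0*(-√(4 + 6) - 14) = 0*(-√10 - 14) = 0*(-14 - √10) = 0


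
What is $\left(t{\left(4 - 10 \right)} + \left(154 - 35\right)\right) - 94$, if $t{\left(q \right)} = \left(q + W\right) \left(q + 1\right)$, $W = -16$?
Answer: $135$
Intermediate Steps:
$t{\left(q \right)} = \left(1 + q\right) \left(-16 + q\right)$ ($t{\left(q \right)} = \left(q - 16\right) \left(q + 1\right) = \left(-16 + q\right) \left(1 + q\right) = \left(1 + q\right) \left(-16 + q\right)$)
$\left(t{\left(4 - 10 \right)} + \left(154 - 35\right)\right) - 94 = \left(\left(-16 + \left(4 - 10\right)^{2} - 15 \left(4 - 10\right)\right) + \left(154 - 35\right)\right) - 94 = \left(\left(-16 + \left(-6\right)^{2} - -90\right) + 119\right) - 94 = \left(\left(-16 + 36 + 90\right) + 119\right) - 94 = \left(110 + 119\right) - 94 = 229 - 94 = 135$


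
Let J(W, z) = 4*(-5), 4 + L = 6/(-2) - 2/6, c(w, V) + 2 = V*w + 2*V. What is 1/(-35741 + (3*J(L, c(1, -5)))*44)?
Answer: -1/38381 ≈ -2.6055e-5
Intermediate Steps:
c(w, V) = -2 + 2*V + V*w (c(w, V) = -2 + (V*w + 2*V) = -2 + (2*V + V*w) = -2 + 2*V + V*w)
L = -22/3 (L = -4 + (6/(-2) - 2/6) = -4 + (6*(-½) - 2*⅙) = -4 + (-3 - ⅓) = -4 - 10/3 = -22/3 ≈ -7.3333)
J(W, z) = -20
1/(-35741 + (3*J(L, c(1, -5)))*44) = 1/(-35741 + (3*(-20))*44) = 1/(-35741 - 60*44) = 1/(-35741 - 2640) = 1/(-38381) = -1/38381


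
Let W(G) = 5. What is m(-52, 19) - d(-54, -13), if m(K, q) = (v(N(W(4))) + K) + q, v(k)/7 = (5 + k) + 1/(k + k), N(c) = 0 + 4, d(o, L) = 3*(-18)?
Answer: 679/8 ≈ 84.875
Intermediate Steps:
d(o, L) = -54
N(c) = 4
v(k) = 35 + 7*k + 7/(2*k) (v(k) = 7*((5 + k) + 1/(k + k)) = 7*((5 + k) + 1/(2*k)) = 7*(5 + k + 1/(2*k)) = 35 + 7*k + 7/(2*k))
m(K, q) = 511/8 + K + q (m(K, q) = ((35 + 7*4 + (7/2)/4) + K) + q = ((35 + 28 + (7/2)*(¼)) + K) + q = ((35 + 28 + 7/8) + K) + q = (511/8 + K) + q = 511/8 + K + q)
m(-52, 19) - d(-54, -13) = (511/8 - 52 + 19) - 1*(-54) = 247/8 + 54 = 679/8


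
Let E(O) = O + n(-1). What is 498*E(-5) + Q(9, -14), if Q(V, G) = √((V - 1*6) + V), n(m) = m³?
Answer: -2988 + 2*√3 ≈ -2984.5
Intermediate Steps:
Q(V, G) = √(-6 + 2*V) (Q(V, G) = √((V - 6) + V) = √((-6 + V) + V) = √(-6 + 2*V))
E(O) = -1 + O (E(O) = O + (-1)³ = O - 1 = -1 + O)
498*E(-5) + Q(9, -14) = 498*(-1 - 5) + √(-6 + 2*9) = 498*(-6) + √(-6 + 18) = -2988 + √12 = -2988 + 2*√3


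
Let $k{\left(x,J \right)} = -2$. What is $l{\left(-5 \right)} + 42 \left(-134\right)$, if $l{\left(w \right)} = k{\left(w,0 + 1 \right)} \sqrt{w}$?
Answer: $-5628 - 2 i \sqrt{5} \approx -5628.0 - 4.4721 i$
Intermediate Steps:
$l{\left(w \right)} = - 2 \sqrt{w}$
$l{\left(-5 \right)} + 42 \left(-134\right) = - 2 \sqrt{-5} + 42 \left(-134\right) = - 2 i \sqrt{5} - 5628 = -5628 - 2 i \sqrt{5}$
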